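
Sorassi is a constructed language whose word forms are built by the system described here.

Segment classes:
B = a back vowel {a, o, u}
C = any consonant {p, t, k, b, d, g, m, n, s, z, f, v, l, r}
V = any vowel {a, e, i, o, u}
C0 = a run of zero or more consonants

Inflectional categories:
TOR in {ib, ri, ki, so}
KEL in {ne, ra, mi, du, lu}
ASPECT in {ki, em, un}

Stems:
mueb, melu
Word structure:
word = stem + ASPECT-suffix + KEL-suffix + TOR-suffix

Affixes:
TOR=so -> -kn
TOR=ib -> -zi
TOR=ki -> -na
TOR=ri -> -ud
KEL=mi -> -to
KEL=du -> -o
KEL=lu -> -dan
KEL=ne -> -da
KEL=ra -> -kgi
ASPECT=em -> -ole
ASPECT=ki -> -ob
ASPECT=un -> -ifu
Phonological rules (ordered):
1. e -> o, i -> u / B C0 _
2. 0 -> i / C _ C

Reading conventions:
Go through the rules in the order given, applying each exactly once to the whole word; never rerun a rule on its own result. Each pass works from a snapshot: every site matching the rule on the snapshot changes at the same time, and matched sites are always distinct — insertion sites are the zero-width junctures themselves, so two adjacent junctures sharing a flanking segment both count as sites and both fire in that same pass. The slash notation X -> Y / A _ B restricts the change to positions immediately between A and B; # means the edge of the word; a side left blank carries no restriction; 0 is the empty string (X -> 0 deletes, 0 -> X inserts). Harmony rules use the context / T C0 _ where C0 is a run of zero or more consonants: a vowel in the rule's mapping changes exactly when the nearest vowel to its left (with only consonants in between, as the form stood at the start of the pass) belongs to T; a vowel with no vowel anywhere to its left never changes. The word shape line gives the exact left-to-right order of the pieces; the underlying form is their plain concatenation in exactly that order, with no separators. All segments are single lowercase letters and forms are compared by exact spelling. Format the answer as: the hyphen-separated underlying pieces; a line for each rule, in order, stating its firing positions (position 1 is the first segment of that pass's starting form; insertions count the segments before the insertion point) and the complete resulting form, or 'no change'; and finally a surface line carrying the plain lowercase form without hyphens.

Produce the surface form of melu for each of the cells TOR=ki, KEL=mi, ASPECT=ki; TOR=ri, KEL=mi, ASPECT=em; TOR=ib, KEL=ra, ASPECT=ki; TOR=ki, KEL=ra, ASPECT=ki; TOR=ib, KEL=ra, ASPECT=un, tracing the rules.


cell TOR=ki, KEL=mi, ASPECT=ki:
underlying: melu-ob-to-na
1. e -> o, i -> u / B C0 _: no change
2. 0 -> i / C _ C: inserts after position(s) 6: meluobitona
surface: meluobitona

cell TOR=ri, KEL=mi, ASPECT=em:
underlying: melu-ole-to-ud
1. e -> o, i -> u / B C0 _: fires at position(s) 7: meluolotoud
2. 0 -> i / C _ C: no change
surface: meluolotoud

cell TOR=ib, KEL=ra, ASPECT=ki:
underlying: melu-ob-kgi-zi
1. e -> o, i -> u / B C0 _: fires at position(s) 9: meluobkguzi
2. 0 -> i / C _ C: inserts after position(s) 6, 7: meluobikiguzi
surface: meluobikiguzi

cell TOR=ki, KEL=ra, ASPECT=ki:
underlying: melu-ob-kgi-na
1. e -> o, i -> u / B C0 _: fires at position(s) 9: meluobkguna
2. 0 -> i / C _ C: inserts after position(s) 6, 7: meluobikiguna
surface: meluobikiguna

cell TOR=ib, KEL=ra, ASPECT=un:
underlying: melu-ifu-kgi-zi
1. e -> o, i -> u / B C0 _: fires at position(s) 5, 10: meluufukguzi
2. 0 -> i / C _ C: inserts after position(s) 8: meluufukiguzi
surface: meluufukiguzi


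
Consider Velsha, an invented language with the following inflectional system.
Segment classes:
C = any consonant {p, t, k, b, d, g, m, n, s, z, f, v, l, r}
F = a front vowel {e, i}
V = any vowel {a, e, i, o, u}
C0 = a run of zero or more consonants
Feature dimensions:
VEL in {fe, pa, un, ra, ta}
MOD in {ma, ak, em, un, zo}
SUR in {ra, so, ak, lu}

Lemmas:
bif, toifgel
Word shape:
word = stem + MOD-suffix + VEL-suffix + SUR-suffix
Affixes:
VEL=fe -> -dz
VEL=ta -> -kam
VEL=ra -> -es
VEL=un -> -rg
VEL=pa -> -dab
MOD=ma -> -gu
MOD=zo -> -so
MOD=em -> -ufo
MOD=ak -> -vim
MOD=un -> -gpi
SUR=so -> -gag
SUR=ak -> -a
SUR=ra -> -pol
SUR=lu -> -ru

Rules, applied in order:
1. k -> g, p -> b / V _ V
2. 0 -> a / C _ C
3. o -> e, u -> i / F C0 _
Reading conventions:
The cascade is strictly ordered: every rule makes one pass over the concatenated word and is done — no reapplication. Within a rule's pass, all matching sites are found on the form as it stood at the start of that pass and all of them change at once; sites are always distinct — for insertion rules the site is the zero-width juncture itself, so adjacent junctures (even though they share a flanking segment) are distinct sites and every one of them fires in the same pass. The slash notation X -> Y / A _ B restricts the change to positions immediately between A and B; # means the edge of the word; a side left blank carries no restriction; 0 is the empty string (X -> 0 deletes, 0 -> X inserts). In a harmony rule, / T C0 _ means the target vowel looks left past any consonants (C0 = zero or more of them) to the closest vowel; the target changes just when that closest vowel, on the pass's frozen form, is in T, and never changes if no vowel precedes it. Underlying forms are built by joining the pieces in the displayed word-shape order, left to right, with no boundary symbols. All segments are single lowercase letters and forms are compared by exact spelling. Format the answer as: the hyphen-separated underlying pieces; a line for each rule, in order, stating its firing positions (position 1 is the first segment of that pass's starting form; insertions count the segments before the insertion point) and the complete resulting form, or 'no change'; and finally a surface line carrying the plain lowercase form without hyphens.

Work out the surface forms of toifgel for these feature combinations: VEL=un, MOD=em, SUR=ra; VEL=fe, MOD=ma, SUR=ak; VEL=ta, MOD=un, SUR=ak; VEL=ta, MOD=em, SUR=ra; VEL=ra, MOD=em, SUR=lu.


cell VEL=un, MOD=em, SUR=ra:
underlying: toifgel-ufo-rg-pol
1. k -> g, p -> b / V _ V: no change
2. 0 -> a / C _ C: inserts after position(s) 4, 11, 12: toifageluforagapol
3. o -> e, u -> i / F C0 _: fires at position(s) 9: toifageliforagapol
surface: toifageliforagapol

cell VEL=fe, MOD=ma, SUR=ak:
underlying: toifgel-gu-dz-a
1. k -> g, p -> b / V _ V: no change
2. 0 -> a / C _ C: inserts after position(s) 4, 7, 10: toifagelagudaza
3. o -> e, u -> i / F C0 _: no change
surface: toifagelagudaza

cell VEL=ta, MOD=un, SUR=ak:
underlying: toifgel-gpi-kam-a
1. k -> g, p -> b / V _ V: fires at position(s) 11: toifgelgpigama
2. 0 -> a / C _ C: inserts after position(s) 4, 7, 8: toifagelagapigama
3. o -> e, u -> i / F C0 _: no change
surface: toifagelagapigama

cell VEL=ta, MOD=em, SUR=ra:
underlying: toifgel-ufo-kam-pol
1. k -> g, p -> b / V _ V: fires at position(s) 11: toifgelufogampol
2. 0 -> a / C _ C: inserts after position(s) 4, 13: toifagelufogamapol
3. o -> e, u -> i / F C0 _: fires at position(s) 9: toifagelifogamapol
surface: toifagelifogamapol

cell VEL=ra, MOD=em, SUR=lu:
underlying: toifgel-ufo-es-ru
1. k -> g, p -> b / V _ V: no change
2. 0 -> a / C _ C: inserts after position(s) 4, 12: toifagelufoesaru
3. o -> e, u -> i / F C0 _: fires at position(s) 9: toifagelifoesaru
surface: toifagelifoesaru


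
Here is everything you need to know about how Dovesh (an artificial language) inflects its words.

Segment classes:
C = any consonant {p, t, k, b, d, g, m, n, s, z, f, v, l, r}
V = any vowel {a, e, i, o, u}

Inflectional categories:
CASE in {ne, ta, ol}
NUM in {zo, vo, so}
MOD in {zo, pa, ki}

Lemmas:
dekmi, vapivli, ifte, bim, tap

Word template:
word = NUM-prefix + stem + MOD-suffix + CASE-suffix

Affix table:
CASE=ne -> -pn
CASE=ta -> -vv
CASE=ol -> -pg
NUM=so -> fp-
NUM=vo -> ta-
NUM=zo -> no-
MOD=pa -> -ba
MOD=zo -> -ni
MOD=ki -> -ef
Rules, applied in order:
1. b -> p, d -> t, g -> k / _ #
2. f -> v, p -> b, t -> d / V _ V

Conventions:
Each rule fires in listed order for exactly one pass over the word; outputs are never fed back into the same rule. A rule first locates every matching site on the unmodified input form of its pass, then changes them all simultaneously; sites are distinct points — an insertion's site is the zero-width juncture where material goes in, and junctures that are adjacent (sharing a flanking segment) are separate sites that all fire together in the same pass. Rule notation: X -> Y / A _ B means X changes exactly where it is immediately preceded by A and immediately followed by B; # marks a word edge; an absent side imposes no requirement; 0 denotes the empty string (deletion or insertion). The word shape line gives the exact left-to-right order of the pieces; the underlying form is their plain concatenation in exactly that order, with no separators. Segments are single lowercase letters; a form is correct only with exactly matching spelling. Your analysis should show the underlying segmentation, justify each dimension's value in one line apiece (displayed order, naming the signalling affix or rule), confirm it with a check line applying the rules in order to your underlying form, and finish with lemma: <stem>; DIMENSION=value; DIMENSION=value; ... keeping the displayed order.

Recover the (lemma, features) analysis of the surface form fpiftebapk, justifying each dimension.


underlying: fp-ifte-ba-pg
CASE=ol - signalled by the affix -pg
NUM=so - signalled by the affix fp-
MOD=pa - signalled by the affix -ba
check: fpiftebapg -> fpiftebapk -> fpiftebapk
lemma: ifte; CASE=ol; NUM=so; MOD=pa


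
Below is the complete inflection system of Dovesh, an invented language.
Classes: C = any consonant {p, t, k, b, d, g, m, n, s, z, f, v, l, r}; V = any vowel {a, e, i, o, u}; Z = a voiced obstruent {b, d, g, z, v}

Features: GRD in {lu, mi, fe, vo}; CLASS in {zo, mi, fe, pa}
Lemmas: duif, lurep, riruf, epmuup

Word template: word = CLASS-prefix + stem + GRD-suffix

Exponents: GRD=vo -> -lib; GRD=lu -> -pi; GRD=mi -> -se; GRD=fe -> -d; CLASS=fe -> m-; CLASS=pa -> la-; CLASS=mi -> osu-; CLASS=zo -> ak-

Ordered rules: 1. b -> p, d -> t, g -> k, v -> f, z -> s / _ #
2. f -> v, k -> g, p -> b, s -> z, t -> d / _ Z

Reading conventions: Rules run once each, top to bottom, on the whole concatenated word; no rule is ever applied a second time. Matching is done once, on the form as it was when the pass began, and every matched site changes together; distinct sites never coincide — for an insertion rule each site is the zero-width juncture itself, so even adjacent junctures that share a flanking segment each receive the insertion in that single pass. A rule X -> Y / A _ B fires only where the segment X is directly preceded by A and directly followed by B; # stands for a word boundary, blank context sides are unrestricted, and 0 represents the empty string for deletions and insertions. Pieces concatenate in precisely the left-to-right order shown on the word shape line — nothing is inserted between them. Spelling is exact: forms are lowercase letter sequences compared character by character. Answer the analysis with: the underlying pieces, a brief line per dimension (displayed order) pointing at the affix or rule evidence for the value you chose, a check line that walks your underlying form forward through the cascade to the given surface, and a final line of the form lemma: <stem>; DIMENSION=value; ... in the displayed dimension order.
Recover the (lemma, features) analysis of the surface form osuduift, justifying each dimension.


underlying: osu-duif-d
GRD=fe - signalled by the affix -d
CLASS=mi - signalled by the affix osu-
check: osuduifd -> osuduift -> osuduift
lemma: duif; GRD=fe; CLASS=mi


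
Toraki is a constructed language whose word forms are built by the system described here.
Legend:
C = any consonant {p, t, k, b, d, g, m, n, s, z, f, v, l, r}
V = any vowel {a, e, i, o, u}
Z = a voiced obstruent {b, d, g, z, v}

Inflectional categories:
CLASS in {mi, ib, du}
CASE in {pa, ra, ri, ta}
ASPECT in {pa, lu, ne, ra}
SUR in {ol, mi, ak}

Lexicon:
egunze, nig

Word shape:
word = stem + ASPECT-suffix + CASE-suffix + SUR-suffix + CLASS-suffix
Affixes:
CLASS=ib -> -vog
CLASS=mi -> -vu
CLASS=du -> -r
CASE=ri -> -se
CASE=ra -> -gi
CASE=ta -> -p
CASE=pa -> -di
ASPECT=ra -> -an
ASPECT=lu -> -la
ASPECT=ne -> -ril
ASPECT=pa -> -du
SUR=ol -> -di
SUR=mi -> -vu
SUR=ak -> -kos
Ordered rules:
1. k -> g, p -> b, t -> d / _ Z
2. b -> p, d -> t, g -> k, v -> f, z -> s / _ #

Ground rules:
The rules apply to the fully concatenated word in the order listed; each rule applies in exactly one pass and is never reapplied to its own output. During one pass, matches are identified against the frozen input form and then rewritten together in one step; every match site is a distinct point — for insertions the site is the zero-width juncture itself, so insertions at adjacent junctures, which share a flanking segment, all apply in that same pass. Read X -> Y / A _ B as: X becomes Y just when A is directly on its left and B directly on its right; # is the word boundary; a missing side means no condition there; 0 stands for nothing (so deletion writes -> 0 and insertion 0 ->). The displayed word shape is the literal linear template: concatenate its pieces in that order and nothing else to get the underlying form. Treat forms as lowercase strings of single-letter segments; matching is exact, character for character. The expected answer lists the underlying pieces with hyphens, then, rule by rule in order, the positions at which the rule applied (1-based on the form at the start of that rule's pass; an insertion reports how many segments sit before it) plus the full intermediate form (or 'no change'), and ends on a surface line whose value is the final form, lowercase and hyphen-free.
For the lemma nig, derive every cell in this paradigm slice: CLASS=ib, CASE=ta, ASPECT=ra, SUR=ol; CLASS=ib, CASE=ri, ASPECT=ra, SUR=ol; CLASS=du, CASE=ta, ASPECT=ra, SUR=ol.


cell CLASS=ib, CASE=ta, ASPECT=ra, SUR=ol:
underlying: nig-an-p-di-vog
1. k -> g, p -> b, t -> d / _ Z: fires at position(s) 6: niganbdivog
2. b -> p, d -> t, g -> k, v -> f, z -> s / _ #: fires at position(s) 11: niganbdivok
surface: niganbdivok

cell CLASS=ib, CASE=ri, ASPECT=ra, SUR=ol:
underlying: nig-an-se-di-vog
1. k -> g, p -> b, t -> d / _ Z: no change
2. b -> p, d -> t, g -> k, v -> f, z -> s / _ #: fires at position(s) 12: nigansedivok
surface: nigansedivok

cell CLASS=du, CASE=ta, ASPECT=ra, SUR=ol:
underlying: nig-an-p-di-r
1. k -> g, p -> b, t -> d / _ Z: fires at position(s) 6: niganbdir
2. b -> p, d -> t, g -> k, v -> f, z -> s / _ #: no change
surface: niganbdir


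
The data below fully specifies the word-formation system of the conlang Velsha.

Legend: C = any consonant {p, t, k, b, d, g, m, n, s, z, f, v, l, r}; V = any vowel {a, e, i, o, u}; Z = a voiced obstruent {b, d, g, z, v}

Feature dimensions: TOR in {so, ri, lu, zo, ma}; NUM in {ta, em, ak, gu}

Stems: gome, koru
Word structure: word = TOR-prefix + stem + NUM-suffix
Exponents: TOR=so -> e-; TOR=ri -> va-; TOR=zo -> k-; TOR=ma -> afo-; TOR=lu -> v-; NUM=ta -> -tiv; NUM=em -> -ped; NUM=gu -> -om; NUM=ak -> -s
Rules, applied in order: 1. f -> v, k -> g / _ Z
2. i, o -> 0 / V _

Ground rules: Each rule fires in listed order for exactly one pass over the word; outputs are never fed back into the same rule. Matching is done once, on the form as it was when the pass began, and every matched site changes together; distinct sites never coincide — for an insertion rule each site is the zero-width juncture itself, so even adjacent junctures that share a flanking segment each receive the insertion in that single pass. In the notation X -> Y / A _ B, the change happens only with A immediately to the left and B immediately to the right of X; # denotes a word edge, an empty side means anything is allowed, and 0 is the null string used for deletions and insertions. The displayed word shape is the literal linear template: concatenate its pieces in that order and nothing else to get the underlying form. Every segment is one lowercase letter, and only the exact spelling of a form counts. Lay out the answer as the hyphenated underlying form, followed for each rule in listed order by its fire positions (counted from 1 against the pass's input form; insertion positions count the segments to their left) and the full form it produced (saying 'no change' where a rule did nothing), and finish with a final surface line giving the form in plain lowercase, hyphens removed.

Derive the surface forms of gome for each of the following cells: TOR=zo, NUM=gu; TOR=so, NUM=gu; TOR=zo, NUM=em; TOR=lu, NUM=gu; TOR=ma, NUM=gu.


cell TOR=zo, NUM=gu:
underlying: k-gome-om
1. f -> v, k -> g / _ Z: fires at position(s) 1: ggomeom
2. i, o -> 0 / V _: fires at position(s) 6: ggomem
surface: ggomem

cell TOR=so, NUM=gu:
underlying: e-gome-om
1. f -> v, k -> g / _ Z: no change
2. i, o -> 0 / V _: fires at position(s) 6: egomem
surface: egomem

cell TOR=zo, NUM=em:
underlying: k-gome-ped
1. f -> v, k -> g / _ Z: fires at position(s) 1: ggomeped
2. i, o -> 0 / V _: no change
surface: ggomeped

cell TOR=lu, NUM=gu:
underlying: v-gome-om
1. f -> v, k -> g / _ Z: no change
2. i, o -> 0 / V _: fires at position(s) 6: vgomem
surface: vgomem

cell TOR=ma, NUM=gu:
underlying: afo-gome-om
1. f -> v, k -> g / _ Z: no change
2. i, o -> 0 / V _: fires at position(s) 8: afogomem
surface: afogomem


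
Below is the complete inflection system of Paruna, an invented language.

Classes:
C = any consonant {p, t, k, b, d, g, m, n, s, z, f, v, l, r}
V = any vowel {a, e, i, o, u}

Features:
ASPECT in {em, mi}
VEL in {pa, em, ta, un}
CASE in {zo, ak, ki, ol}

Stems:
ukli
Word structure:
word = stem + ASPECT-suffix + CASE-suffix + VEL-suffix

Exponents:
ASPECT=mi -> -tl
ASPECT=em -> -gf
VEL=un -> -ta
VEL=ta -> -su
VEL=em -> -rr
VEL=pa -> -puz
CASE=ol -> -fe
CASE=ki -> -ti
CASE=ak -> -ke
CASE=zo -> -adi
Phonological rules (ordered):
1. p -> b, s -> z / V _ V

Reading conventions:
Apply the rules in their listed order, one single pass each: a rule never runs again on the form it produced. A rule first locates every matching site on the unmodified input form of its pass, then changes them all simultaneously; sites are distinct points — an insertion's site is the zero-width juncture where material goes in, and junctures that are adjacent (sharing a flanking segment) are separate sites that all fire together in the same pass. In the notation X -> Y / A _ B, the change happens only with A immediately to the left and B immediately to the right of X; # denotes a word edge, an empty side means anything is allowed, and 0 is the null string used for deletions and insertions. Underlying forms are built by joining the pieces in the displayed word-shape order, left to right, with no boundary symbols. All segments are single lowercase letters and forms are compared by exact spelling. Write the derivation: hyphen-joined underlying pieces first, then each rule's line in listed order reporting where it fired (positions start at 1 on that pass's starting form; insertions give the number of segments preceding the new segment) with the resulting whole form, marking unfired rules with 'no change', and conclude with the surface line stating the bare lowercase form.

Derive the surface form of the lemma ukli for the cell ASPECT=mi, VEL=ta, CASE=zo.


underlying: ukli-tl-adi-su
1. p -> b, s -> z / V _ V: fires at position(s) 10: uklitladizu
surface: uklitladizu


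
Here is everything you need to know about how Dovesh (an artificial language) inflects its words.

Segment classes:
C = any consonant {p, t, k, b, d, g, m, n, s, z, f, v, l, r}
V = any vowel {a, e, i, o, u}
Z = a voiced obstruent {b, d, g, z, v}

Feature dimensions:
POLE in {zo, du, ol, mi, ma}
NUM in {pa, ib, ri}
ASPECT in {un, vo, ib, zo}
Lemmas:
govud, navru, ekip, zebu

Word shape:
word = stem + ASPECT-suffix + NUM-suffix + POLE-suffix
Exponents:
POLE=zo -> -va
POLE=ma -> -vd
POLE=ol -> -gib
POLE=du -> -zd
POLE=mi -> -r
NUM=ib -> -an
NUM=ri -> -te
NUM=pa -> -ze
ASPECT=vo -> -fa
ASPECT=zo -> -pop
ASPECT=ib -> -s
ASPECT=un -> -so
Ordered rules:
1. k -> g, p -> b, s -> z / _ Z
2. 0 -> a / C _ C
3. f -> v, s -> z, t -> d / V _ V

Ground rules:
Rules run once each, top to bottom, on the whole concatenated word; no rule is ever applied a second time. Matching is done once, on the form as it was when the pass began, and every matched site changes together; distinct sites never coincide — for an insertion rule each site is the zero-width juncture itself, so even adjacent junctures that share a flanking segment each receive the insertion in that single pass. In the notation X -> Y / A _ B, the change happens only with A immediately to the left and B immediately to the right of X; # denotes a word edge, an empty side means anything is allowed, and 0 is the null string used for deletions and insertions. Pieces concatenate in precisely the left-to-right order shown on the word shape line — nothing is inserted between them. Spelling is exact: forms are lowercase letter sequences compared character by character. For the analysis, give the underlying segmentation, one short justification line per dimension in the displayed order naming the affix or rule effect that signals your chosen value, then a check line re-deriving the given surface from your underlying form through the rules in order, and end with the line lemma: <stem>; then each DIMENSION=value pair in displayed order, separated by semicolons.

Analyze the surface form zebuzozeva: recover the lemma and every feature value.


underlying: zebu-so-ze-va
POLE=zo - signalled by the affix -va
NUM=pa - signalled by the affix -ze
ASPECT=un - signalled by the affix -so
check: zebusozeva -> zebusozeva -> zebusozeva -> zebuzozeva
lemma: zebu; POLE=zo; NUM=pa; ASPECT=un


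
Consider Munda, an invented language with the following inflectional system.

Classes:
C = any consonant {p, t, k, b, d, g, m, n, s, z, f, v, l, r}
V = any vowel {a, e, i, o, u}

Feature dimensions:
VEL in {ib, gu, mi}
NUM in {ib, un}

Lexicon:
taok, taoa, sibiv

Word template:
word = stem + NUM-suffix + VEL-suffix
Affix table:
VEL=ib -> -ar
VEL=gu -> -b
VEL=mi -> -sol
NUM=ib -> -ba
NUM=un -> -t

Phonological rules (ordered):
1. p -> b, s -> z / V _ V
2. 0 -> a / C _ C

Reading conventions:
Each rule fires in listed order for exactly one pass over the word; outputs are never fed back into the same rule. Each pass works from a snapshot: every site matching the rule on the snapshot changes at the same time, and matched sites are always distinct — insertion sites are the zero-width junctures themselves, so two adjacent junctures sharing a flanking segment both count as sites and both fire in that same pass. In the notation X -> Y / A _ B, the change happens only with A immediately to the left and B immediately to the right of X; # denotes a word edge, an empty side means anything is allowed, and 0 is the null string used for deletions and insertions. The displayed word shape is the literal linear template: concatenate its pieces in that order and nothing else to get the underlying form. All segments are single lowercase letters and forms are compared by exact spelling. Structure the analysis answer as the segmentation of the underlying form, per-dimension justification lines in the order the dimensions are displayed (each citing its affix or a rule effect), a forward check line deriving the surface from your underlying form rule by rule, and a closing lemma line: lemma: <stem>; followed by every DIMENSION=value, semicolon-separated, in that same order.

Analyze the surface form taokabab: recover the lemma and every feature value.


underlying: taok-ba-b
VEL=gu - signalled by the affix -b
NUM=ib - signalled by the affix -ba
check: taokbab -> taokbab -> taokabab
lemma: taok; VEL=gu; NUM=ib


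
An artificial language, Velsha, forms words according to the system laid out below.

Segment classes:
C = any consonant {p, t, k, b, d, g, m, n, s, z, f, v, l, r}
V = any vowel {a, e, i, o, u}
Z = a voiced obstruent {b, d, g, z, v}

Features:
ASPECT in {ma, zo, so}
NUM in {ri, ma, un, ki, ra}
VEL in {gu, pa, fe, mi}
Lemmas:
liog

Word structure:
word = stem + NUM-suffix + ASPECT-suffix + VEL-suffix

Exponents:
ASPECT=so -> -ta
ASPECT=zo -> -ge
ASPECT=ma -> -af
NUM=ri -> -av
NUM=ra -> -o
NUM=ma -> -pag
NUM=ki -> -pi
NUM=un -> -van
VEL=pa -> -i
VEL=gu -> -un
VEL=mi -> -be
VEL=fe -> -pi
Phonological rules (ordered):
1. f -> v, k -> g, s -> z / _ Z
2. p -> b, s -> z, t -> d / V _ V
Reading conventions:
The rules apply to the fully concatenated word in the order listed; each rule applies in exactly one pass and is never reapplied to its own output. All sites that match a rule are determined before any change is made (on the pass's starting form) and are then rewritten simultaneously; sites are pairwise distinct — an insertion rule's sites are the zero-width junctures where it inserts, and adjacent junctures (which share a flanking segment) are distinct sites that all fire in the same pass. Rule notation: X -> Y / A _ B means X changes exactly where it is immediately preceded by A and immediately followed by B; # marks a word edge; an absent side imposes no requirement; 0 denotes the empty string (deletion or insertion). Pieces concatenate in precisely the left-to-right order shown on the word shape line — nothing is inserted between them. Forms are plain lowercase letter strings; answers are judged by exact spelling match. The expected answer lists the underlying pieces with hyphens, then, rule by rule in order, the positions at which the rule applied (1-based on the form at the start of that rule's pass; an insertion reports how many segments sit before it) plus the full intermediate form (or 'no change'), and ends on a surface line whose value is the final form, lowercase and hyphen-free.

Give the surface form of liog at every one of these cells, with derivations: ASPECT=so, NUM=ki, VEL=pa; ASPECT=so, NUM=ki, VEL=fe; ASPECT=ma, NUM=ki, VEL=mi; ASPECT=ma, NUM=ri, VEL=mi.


cell ASPECT=so, NUM=ki, VEL=pa:
underlying: liog-pi-ta-i
1. f -> v, k -> g, s -> z / _ Z: no change
2. p -> b, s -> z, t -> d / V _ V: fires at position(s) 7: liogpidai
surface: liogpidai

cell ASPECT=so, NUM=ki, VEL=fe:
underlying: liog-pi-ta-pi
1. f -> v, k -> g, s -> z / _ Z: no change
2. p -> b, s -> z, t -> d / V _ V: fires at position(s) 7, 9: liogpidabi
surface: liogpidabi

cell ASPECT=ma, NUM=ki, VEL=mi:
underlying: liog-pi-af-be
1. f -> v, k -> g, s -> z / _ Z: fires at position(s) 8: liogpiavbe
2. p -> b, s -> z, t -> d / V _ V: no change
surface: liogpiavbe

cell ASPECT=ma, NUM=ri, VEL=mi:
underlying: liog-av-af-be
1. f -> v, k -> g, s -> z / _ Z: fires at position(s) 8: liogavavbe
2. p -> b, s -> z, t -> d / V _ V: no change
surface: liogavavbe


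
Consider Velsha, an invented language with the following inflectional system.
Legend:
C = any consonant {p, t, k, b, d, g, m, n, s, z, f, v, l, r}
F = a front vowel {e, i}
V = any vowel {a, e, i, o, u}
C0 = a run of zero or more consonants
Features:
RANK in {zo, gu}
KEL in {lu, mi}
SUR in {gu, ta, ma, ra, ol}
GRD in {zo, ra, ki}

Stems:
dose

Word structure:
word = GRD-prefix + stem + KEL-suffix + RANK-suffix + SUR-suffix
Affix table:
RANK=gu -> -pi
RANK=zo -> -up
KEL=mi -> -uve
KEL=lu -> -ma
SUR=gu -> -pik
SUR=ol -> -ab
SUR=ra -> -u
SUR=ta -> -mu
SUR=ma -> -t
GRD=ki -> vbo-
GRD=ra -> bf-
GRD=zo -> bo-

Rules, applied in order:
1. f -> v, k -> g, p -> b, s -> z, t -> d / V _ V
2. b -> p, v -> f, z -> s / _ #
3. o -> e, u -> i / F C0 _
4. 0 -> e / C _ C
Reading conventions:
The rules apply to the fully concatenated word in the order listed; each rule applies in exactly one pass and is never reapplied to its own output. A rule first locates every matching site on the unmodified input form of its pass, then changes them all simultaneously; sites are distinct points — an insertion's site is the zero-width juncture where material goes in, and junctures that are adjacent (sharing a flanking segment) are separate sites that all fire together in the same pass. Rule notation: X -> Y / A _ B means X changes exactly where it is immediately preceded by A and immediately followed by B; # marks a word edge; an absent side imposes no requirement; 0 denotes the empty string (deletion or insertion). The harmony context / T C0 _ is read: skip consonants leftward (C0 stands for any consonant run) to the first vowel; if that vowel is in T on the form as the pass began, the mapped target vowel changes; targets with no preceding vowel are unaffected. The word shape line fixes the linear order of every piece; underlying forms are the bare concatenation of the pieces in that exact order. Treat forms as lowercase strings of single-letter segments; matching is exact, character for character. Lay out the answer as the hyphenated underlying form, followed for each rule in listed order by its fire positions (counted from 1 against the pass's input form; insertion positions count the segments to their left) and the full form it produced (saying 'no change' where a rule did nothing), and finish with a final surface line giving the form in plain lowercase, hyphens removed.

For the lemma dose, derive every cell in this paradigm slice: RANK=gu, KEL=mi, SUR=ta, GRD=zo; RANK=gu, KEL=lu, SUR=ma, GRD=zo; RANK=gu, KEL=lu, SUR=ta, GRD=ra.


cell RANK=gu, KEL=mi, SUR=ta, GRD=zo:
underlying: bo-dose-uve-pi-mu
1. f -> v, k -> g, p -> b, s -> z, t -> d / V _ V: fires at position(s) 5, 10: bodozeuvebimu
2. b -> p, v -> f, z -> s / _ #: no change
3. o -> e, u -> i / F C0 _: fires at position(s) 7, 13: bodozeivebimi
4. 0 -> e / C _ C: no change
surface: bodozeivebimi

cell RANK=gu, KEL=lu, SUR=ma, GRD=zo:
underlying: bo-dose-ma-pi-t
1. f -> v, k -> g, p -> b, s -> z, t -> d / V _ V: fires at position(s) 5, 9: bodozemabit
2. b -> p, v -> f, z -> s / _ #: no change
3. o -> e, u -> i / F C0 _: no change
4. 0 -> e / C _ C: no change
surface: bodozemabit

cell RANK=gu, KEL=lu, SUR=ta, GRD=ra:
underlying: bf-dose-ma-pi-mu
1. f -> v, k -> g, p -> b, s -> z, t -> d / V _ V: fires at position(s) 5, 9: bfdozemabimu
2. b -> p, v -> f, z -> s / _ #: no change
3. o -> e, u -> i / F C0 _: fires at position(s) 12: bfdozemabimi
4. 0 -> e / C _ C: inserts after position(s) 1, 2: befedozemabimi
surface: befedozemabimi


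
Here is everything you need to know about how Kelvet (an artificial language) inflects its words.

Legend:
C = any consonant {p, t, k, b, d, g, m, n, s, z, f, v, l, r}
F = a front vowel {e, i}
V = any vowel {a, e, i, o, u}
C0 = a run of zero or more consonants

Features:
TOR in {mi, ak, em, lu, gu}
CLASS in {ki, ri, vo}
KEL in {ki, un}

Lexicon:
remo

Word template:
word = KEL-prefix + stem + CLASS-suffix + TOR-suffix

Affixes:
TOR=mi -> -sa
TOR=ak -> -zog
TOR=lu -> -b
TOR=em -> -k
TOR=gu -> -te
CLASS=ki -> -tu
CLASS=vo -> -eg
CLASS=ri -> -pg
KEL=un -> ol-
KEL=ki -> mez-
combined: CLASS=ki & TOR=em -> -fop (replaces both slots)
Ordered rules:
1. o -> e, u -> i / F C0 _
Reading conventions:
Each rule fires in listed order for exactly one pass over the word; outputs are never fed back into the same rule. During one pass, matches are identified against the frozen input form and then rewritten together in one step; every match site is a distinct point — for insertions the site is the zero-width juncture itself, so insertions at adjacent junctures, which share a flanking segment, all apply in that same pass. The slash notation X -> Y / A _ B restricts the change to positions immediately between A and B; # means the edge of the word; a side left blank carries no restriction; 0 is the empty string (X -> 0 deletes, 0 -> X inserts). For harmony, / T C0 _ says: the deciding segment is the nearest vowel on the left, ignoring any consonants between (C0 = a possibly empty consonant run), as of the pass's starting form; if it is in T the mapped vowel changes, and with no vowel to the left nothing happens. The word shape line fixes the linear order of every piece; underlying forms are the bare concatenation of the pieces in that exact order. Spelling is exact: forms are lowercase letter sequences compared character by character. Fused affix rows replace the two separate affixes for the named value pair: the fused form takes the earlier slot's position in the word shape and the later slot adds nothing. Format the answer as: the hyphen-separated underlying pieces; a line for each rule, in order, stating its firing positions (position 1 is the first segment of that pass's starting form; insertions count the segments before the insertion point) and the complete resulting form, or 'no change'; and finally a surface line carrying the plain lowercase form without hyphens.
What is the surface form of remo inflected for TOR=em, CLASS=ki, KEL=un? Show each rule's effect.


underlying: ol-remo-fop
1. o -> e, u -> i / F C0 _: fires at position(s) 6: olremefop
surface: olremefop


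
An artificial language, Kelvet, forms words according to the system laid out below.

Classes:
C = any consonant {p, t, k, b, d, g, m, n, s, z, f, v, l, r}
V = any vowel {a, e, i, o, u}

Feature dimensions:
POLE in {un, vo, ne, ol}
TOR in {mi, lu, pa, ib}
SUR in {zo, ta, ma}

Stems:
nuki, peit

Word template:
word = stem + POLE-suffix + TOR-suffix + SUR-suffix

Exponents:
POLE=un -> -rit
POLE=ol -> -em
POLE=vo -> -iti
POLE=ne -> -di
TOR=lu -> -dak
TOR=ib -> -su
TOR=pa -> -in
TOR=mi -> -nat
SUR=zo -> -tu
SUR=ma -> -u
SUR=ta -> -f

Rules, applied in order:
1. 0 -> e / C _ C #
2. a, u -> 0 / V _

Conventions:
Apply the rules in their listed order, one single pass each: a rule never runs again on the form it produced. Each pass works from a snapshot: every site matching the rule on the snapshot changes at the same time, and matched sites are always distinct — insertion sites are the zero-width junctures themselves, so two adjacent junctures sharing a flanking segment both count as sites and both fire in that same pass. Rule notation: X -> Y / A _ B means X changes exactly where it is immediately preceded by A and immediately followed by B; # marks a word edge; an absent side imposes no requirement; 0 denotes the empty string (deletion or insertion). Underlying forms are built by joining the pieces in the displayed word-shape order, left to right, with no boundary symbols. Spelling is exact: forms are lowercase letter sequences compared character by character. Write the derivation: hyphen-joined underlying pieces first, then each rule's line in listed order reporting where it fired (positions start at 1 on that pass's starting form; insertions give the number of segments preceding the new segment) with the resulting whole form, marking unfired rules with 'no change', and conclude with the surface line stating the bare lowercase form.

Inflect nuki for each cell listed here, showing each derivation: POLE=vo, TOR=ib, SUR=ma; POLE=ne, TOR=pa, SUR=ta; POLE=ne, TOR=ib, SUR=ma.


cell POLE=vo, TOR=ib, SUR=ma:
underlying: nuki-iti-su-u
1. 0 -> e / C _ C #: no change
2. a, u -> 0 / V _: fires at position(s) 10: nukiitisu
surface: nukiitisu

cell POLE=ne, TOR=pa, SUR=ta:
underlying: nuki-di-in-f
1. 0 -> e / C _ C #: inserts after position(s) 8: nukidiinef
2. a, u -> 0 / V _: no change
surface: nukidiinef

cell POLE=ne, TOR=ib, SUR=ma:
underlying: nuki-di-su-u
1. 0 -> e / C _ C #: no change
2. a, u -> 0 / V _: fires at position(s) 9: nukidisu
surface: nukidisu


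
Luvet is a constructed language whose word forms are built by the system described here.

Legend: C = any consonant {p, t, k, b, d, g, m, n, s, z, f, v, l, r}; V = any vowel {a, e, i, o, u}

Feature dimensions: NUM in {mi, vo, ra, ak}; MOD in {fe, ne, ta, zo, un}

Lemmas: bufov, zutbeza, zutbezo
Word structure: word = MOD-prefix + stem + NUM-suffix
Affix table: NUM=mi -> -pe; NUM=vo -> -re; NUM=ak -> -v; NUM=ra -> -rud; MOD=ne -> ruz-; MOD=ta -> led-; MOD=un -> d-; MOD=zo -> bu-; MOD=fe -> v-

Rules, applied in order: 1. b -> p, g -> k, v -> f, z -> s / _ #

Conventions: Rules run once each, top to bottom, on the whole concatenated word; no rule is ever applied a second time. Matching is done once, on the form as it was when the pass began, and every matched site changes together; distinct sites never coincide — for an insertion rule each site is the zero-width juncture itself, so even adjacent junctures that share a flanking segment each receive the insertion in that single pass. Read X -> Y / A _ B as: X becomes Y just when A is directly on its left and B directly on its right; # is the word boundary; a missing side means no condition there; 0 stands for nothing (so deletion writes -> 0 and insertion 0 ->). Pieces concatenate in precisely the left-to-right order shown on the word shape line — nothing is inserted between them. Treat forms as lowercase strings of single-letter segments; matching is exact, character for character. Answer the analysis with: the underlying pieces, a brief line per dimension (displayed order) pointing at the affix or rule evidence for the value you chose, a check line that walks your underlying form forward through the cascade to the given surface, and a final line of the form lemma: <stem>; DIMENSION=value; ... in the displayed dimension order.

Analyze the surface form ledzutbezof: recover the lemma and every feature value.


underlying: led-zutbezo-v
NUM=ak - signalled by the affix -v
MOD=ta - signalled by the affix led-
check: ledzutbezov -> ledzutbezof
lemma: zutbezo; NUM=ak; MOD=ta


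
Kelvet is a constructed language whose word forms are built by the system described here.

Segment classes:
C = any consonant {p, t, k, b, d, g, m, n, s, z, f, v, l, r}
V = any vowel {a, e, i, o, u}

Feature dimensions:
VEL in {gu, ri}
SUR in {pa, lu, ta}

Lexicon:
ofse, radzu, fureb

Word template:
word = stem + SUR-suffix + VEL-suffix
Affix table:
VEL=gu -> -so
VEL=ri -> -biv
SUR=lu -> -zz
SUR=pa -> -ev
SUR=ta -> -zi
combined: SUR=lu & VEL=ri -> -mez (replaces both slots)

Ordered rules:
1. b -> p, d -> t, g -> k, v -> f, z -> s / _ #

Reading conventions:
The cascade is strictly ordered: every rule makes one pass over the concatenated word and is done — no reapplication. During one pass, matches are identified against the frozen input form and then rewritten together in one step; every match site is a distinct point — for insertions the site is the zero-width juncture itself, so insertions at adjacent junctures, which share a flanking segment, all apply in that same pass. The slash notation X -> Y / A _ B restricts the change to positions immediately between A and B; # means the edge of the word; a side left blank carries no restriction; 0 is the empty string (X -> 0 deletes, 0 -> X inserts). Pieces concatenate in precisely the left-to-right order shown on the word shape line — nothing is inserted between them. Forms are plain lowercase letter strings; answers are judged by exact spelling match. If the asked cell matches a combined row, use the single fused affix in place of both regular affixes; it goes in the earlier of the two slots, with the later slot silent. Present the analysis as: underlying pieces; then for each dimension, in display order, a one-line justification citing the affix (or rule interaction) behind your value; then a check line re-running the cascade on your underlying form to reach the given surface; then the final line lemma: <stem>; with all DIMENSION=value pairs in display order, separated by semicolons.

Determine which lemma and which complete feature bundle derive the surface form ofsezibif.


underlying: ofse-zi-biv
VEL=ri - signalled by the affix -biv
SUR=ta - signalled by the affix -zi
check: ofsezibiv -> ofsezibif
lemma: ofse; VEL=ri; SUR=ta


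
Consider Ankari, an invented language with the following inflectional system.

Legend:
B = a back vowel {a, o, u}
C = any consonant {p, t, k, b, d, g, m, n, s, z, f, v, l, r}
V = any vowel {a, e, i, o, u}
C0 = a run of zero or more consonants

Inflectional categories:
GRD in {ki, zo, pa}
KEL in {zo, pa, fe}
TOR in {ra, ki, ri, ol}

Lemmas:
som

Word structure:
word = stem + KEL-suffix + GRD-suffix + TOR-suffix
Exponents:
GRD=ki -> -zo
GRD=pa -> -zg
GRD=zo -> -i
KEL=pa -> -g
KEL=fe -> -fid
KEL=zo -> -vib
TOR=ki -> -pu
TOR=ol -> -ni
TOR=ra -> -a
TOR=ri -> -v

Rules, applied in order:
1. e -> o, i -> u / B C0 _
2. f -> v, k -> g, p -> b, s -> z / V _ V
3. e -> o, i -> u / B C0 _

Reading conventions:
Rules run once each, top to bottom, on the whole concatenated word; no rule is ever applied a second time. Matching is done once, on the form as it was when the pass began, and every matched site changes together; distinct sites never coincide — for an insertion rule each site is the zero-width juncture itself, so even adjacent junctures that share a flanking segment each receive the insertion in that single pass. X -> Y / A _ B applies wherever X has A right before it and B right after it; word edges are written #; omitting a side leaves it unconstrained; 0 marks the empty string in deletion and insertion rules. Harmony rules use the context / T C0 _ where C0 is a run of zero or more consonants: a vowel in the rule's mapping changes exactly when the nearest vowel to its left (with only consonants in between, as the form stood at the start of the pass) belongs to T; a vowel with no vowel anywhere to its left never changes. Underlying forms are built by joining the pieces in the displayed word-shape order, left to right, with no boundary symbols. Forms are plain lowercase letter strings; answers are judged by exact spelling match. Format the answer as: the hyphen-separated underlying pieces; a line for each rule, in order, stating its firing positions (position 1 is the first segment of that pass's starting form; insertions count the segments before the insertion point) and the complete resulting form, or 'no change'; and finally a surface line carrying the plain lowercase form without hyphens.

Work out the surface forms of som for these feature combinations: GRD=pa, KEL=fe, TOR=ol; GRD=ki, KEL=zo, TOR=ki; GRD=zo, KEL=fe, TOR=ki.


cell GRD=pa, KEL=fe, TOR=ol:
underlying: som-fid-zg-ni
1. e -> o, i -> u / B C0 _: fires at position(s) 5: somfudzgni
2. f -> v, k -> g, p -> b, s -> z / V _ V: no change
3. e -> o, i -> u / B C0 _: fires at position(s) 10: somfudzgnu
surface: somfudzgnu

cell GRD=ki, KEL=zo, TOR=ki:
underlying: som-vib-zo-pu
1. e -> o, i -> u / B C0 _: fires at position(s) 5: somvubzopu
2. f -> v, k -> g, p -> b, s -> z / V _ V: fires at position(s) 9: somvubzobu
3. e -> o, i -> u / B C0 _: no change
surface: somvubzobu

cell GRD=zo, KEL=fe, TOR=ki:
underlying: som-fid-i-pu
1. e -> o, i -> u / B C0 _: fires at position(s) 5: somfudipu
2. f -> v, k -> g, p -> b, s -> z / V _ V: fires at position(s) 8: somfudibu
3. e -> o, i -> u / B C0 _: fires at position(s) 7: somfudubu
surface: somfudubu
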